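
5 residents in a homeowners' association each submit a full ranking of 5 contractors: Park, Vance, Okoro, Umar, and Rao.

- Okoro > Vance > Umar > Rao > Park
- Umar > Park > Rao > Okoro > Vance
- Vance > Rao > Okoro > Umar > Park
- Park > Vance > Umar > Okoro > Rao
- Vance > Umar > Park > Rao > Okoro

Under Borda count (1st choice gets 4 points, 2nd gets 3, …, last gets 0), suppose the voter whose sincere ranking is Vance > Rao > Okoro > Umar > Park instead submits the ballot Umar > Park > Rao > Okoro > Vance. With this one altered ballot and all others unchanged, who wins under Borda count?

Umar

Borda totals with the altered ballot: Park 12, Vance 10, Okoro 7, Umar 15, Rao 6.
The switch changes the winner from Vance to Umar.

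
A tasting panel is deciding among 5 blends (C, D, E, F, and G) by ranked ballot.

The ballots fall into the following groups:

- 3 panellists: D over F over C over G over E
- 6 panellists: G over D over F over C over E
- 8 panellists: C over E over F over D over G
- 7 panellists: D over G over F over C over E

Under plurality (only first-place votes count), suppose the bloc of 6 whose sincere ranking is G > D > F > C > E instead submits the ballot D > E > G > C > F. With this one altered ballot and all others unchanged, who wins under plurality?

First-place totals with the altered ballot: C 8, D 16, E 0, F 0, G 0.
The winner is unchanged: still D.

D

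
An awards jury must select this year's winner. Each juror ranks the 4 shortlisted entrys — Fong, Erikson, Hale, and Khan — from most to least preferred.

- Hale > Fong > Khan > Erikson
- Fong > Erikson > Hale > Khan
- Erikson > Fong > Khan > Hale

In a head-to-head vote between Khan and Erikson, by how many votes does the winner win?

1

Ballots ranking Khan above Erikson: 1.
Ballots ranking Erikson above Khan: 2.
Erikson wins 2–1, a margin of 1.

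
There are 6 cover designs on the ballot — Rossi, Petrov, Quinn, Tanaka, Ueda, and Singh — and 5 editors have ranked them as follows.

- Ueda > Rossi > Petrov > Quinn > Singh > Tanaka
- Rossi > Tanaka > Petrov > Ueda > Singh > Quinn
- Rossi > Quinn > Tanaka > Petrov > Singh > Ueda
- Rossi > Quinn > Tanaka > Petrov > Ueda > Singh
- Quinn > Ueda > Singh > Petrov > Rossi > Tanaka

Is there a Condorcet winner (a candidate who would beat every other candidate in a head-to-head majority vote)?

Head-to-head results (5 voters total):
Rossi vs Petrov: Rossi wins 4–1.
Rossi vs Quinn: Rossi wins 4–1.
Rossi vs Tanaka: Rossi wins 5–0.
Rossi vs Ueda: Rossi wins 3–2.
Rossi vs Singh: Rossi wins 4–1.
Petrov vs Quinn: Quinn wins 3–2.
Petrov vs Tanaka: Tanaka wins 3–2.
Petrov vs Ueda: Petrov wins 3–2.
Petrov vs Singh: Petrov wins 4–1.
Quinn vs Tanaka: Quinn wins 4–1.
Quinn vs Ueda: Quinn wins 3–2.
Quinn vs Singh: Quinn wins 4–1.
Tanaka vs Ueda: Tanaka wins 3–2.
Tanaka vs Singh: Tanaka wins 3–2.
Ueda vs Singh: Ueda wins 4–1.
Rossi beats each rival — Petrov (4–1), Quinn (4–1), Tanaka (5–0), Ueda (3–2), Singh (4–1) — so Rossi is the Condorcet winner.

Yes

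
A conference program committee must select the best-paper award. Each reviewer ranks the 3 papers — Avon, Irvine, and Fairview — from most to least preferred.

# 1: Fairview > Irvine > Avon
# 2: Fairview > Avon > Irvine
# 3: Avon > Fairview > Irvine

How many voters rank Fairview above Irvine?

Ballots ranking Fairview above Irvine: 3.
Ballots ranking Irvine above Fairview: 0.
So 3 of 3 voters prefer Fairview to Irvine.

3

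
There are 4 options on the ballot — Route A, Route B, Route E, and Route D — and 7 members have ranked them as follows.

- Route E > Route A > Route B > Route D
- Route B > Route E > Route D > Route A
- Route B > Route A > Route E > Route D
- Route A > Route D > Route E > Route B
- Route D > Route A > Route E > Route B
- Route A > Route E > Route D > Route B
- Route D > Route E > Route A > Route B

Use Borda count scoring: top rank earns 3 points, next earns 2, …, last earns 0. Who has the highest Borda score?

Route A

Borda scores:
  Route A: 2 + 0 + 2 + 3 + 2 + 3 + 1 = 13
  Route B: 1 + 3 + 3 + 0 + 0 + 0 + 0 = 7
  Route E: 3 + 2 + 1 + 1 + 1 + 2 + 2 = 12
  Route D: 0 + 1 + 0 + 2 + 3 + 1 + 3 = 10
Route A has the highest total.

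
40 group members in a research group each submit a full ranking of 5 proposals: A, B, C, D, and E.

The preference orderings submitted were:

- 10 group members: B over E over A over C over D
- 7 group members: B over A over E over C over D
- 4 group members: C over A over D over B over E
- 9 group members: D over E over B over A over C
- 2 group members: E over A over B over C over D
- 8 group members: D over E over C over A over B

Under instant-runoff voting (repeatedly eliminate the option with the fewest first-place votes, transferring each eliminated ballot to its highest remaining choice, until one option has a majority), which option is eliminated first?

Round 1: B 17, D 17, C 4, E 2, A 0. A has the fewest and is eliminated.
Round 2: B 17, D 17, C 4, E 2. E has the fewest and is eliminated.
Round 3: B 19, D 17, C 4. C has the fewest and is eliminated.
Round 4: D 21, B 19. D has a majority.

A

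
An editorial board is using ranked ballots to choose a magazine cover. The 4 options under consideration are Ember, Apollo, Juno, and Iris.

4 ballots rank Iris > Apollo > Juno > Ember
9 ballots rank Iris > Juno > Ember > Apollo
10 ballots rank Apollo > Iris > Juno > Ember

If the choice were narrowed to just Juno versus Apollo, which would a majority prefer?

Apollo

Ballots ranking Juno above Apollo: 9.
Ballots ranking Apollo above Juno: 4+10 = 14.
Apollo wins the head-to-head, 14–9.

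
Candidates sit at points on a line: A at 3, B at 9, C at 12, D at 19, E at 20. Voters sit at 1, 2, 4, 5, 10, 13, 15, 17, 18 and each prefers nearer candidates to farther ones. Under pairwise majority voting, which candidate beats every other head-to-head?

With single-peaked preferences on a line, the Condorcet winner is the candidate closest to the median voter.
The median voter (position 10) is closest to B at 9.
Check: B vs C — voters closer to B: 5 of 9.

B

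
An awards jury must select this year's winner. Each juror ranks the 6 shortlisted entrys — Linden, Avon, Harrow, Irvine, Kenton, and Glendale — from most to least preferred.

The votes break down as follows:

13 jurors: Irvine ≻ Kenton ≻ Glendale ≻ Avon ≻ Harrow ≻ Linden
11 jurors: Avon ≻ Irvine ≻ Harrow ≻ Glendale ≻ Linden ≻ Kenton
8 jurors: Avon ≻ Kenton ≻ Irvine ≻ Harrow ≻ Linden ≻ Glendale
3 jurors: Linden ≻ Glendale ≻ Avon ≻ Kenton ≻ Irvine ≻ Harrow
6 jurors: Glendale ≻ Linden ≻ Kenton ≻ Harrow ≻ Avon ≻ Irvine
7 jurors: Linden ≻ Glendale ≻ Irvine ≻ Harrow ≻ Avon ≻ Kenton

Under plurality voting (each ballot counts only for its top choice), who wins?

Avon

First-place vote totals:
  Linden: 10
  Avon: 19
  Harrow: 0
  Irvine: 13
  Kenton: 0
  Glendale: 6
Avon has the most first-place votes.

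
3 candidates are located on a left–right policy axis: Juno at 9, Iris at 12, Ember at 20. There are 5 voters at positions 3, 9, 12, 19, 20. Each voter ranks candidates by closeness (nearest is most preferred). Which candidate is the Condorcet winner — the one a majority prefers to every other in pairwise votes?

Iris

With single-peaked preferences on a line, the Condorcet winner is the candidate closest to the median voter.
The median voter (position 12) is closest to Iris at 12.
Check: Iris vs Juno — voters closer to Iris: 3 of 5.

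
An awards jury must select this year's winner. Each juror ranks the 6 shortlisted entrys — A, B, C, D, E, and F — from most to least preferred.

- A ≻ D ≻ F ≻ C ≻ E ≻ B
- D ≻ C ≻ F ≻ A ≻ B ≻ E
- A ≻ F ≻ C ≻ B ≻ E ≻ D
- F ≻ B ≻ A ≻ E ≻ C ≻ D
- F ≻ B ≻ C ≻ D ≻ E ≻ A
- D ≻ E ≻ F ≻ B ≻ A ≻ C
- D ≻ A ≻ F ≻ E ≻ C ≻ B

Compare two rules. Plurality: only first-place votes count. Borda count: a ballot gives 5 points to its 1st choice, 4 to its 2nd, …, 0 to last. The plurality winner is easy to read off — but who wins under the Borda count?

F

Plurality first-place counts: A 2, B 0, C 0, D 3, E 0, F 2 → D.
Borda totals: A 20, B 13, C 14, D 21, E 11, F 26 → F.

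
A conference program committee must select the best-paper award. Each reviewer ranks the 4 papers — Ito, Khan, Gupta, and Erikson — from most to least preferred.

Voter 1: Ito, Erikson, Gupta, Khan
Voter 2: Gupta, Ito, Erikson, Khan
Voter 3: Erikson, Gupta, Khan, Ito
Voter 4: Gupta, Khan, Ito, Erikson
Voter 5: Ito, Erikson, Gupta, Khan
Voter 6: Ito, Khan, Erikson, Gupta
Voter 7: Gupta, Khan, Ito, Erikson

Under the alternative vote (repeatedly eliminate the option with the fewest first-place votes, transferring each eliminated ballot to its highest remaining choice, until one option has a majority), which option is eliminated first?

Khan

Round 1: Ito 3, Gupta 3, Erikson 1, Khan 0. Khan has the fewest and is eliminated.
Round 2: Ito 3, Gupta 3, Erikson 1. Erikson has the fewest and is eliminated.
Round 3: Gupta 4, Ito 3. Gupta has a majority.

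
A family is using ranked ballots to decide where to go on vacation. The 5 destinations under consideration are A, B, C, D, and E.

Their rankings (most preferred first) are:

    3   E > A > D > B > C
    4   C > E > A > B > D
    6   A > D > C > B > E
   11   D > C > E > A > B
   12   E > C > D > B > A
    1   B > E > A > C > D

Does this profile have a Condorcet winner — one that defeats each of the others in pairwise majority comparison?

Head-to-head results (37 voters total):
A vs B: A wins 24–13.
A vs C: C wins 27–10.
A vs D: D wins 23–14.
A vs E: E wins 31–6.
B vs C: C wins 33–4.
B vs D: D wins 32–5.
B vs E: E wins 30–7.
C vs D: D wins 20–17.
C vs E: C wins 21–16.
D vs E: E wins 20–17.
No candidate beats all others: C beats E beats D beats C, a majority cycle.

No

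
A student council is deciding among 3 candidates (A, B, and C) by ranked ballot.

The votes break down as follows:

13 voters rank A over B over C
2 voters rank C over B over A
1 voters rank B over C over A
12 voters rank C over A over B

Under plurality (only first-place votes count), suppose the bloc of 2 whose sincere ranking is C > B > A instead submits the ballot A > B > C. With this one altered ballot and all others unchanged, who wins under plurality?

First-place totals with the altered ballot: A 15, B 1, C 12.
The switch changes the winner from C to A.

A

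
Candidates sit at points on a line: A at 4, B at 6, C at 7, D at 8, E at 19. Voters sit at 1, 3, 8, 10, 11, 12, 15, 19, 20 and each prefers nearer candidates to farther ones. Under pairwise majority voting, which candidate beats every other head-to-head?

D

With single-peaked preferences on a line, the Condorcet winner is the candidate closest to the median voter.
The median voter (position 11) is closest to D at 8.
Check: D vs E — voters closer to D: 6 of 9.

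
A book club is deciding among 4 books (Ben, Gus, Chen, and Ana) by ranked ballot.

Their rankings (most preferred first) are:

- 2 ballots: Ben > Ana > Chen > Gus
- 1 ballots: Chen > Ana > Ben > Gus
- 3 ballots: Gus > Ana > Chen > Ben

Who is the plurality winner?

First-place vote totals:
  Ben: 2
  Gus: 3
  Chen: 1
  Ana: 0
Gus has the most first-place votes.

Gus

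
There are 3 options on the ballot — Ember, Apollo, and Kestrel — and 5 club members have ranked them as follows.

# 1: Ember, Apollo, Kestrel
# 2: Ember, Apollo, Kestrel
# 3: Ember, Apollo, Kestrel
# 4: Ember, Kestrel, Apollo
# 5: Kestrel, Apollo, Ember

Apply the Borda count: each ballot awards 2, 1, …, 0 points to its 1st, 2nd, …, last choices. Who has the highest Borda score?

Borda scores:
  Ember: 2 + 2 + 2 + 2 + 0 = 8
  Apollo: 1 + 1 + 1 + 0 + 1 = 4
  Kestrel: 0 + 0 + 0 + 1 + 2 = 3
Ember has the highest total.

Ember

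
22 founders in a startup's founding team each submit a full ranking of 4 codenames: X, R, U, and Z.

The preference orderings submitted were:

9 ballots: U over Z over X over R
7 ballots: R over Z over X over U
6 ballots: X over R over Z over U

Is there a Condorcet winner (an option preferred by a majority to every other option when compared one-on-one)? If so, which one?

There is no Condorcet winner

Head-to-head results (22 voters total):
X vs R: X wins 15–7.
X vs U: X wins 13–9.
X vs Z: Z wins 16–6.
R vs U: R wins 13–9.
R vs Z: R wins 13–9.
U vs Z: Z wins 13–9.
No candidate beats all others: X beats R beats Z beats X, a majority cycle.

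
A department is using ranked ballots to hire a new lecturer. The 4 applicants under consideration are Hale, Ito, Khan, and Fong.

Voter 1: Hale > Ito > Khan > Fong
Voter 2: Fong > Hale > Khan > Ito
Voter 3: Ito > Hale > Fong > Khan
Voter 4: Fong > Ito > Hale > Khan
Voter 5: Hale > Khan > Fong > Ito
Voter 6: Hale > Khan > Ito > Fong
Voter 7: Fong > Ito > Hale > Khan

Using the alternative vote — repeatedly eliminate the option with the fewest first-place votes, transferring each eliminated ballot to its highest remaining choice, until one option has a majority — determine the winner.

Round 1: Hale 3, Fong 3, Ito 1, Khan 0. Khan has the fewest and is eliminated.
Round 2: Hale 3, Fong 3, Ito 1. Ito has the fewest and is eliminated.
Round 3: Hale 4, Fong 3. Hale has a majority.

Hale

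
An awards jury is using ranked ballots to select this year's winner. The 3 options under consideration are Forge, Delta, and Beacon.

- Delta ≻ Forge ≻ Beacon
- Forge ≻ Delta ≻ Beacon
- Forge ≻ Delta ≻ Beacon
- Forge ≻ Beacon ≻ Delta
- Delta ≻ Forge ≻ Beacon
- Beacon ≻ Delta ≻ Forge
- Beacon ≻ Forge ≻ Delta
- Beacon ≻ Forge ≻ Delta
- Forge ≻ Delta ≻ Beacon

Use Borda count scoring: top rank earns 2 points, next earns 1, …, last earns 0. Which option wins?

Borda scores:
  Forge: 1 + 2 + 2 + 2 + 1 + 0 + 1 + 1 + 2 = 12
  Delta: 2 + 1 + 1 + 0 + 2 + 1 + 0 + 0 + 1 = 8
  Beacon: 0 + 0 + 0 + 1 + 0 + 2 + 2 + 2 + 0 = 7
Forge has the highest total.

Forge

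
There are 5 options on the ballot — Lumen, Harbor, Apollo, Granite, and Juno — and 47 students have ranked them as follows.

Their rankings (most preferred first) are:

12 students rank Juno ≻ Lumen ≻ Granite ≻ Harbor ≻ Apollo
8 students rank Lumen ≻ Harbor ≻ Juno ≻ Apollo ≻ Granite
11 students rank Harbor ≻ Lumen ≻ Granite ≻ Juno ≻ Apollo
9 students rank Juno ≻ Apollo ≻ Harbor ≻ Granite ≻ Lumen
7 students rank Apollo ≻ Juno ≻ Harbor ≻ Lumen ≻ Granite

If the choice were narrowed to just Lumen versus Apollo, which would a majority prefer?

Lumen

Ballots ranking Lumen above Apollo: 12+8+11 = 31.
Ballots ranking Apollo above Lumen: 9+7 = 16.
Lumen wins the head-to-head, 31–16.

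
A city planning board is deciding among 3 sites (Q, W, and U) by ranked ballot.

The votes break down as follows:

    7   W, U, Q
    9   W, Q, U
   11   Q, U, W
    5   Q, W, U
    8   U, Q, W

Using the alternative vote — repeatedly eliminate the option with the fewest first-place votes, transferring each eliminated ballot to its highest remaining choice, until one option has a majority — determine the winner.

Round 1: Q 16, W 16, U 8. U has the fewest and is eliminated.
Round 2: Q 24, W 16. Q has a majority.

Q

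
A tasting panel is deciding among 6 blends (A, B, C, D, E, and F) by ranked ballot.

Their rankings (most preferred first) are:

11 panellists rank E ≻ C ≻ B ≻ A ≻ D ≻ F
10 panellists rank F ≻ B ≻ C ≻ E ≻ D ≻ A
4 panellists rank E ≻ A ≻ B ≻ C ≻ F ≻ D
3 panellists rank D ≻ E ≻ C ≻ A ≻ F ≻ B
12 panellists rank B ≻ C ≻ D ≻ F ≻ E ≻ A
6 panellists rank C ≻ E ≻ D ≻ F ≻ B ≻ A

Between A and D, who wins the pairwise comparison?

Ballots ranking A above D: 11+4 = 15.
Ballots ranking D above A: 10+3+12+6 = 31.
D wins the head-to-head, 31–15.

D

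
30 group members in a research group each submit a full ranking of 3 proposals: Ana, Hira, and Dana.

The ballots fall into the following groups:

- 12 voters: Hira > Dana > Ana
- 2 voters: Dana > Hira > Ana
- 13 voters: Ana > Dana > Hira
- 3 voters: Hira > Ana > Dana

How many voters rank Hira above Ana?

Ballots ranking Hira above Ana: 12+2+3 = 17.
Ballots ranking Ana above Hira: 13.
So 17 of 30 voters prefer Hira to Ana.

17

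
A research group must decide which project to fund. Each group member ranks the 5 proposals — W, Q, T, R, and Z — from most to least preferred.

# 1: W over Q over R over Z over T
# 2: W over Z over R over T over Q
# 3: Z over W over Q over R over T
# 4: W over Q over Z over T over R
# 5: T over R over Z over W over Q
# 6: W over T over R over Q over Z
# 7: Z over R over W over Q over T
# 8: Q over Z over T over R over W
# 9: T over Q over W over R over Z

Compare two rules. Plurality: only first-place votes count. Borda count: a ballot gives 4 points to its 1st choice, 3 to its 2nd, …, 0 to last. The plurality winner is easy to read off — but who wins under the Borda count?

W

Plurality first-place counts: W 4, Q 1, T 2, R 0, Z 2 → W.
Borda totals: W 24, Q 17, T 15, R 15, Z 19 → W.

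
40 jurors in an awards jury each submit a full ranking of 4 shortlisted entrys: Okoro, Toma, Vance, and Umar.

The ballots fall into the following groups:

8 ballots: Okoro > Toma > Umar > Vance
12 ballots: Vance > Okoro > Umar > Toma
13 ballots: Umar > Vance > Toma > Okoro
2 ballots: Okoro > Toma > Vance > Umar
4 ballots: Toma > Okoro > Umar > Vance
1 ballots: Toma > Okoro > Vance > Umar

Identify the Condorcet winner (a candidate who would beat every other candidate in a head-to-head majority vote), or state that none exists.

Head-to-head results (40 voters total):
Okoro vs Toma: Okoro wins 22–18.
Okoro vs Vance: Vance wins 25–15.
Okoro vs Umar: Okoro wins 27–13.
Toma vs Vance: Vance wins 25–15.
Toma vs Umar: Umar wins 25–15.
Vance vs Umar: Umar wins 25–15.
No candidate beats all others: Okoro beats Umar beats Vance beats Okoro, a majority cycle.

None — there is no Condorcet winner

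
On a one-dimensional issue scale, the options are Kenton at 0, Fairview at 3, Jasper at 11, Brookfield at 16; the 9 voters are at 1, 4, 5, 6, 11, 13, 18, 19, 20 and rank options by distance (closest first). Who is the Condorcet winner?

With single-peaked preferences on a line, the Condorcet winner is the candidate closest to the median voter.
The median voter (position 11) is closest to Jasper at 11.
Check: Jasper vs Kenton — voters closer to Jasper: 6 of 9.

Jasper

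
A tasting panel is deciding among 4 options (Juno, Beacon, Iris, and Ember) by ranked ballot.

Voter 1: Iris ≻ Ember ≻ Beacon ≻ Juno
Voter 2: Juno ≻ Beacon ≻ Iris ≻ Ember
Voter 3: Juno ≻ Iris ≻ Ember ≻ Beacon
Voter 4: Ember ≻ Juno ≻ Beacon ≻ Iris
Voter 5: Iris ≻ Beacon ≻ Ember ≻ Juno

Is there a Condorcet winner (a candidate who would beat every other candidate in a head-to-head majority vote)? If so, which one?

Head-to-head results (5 voters total):
Juno vs Beacon: Juno wins 3–2.
Juno vs Iris: Juno wins 3–2.
Juno vs Ember: Ember wins 3–2.
Beacon vs Iris: Iris wins 3–2.
Beacon vs Ember: Ember wins 3–2.
Iris vs Ember: Iris wins 4–1.
No candidate beats all others: Juno beats Iris beats Ember beats Juno, a majority cycle.

None — there is no Condorcet winner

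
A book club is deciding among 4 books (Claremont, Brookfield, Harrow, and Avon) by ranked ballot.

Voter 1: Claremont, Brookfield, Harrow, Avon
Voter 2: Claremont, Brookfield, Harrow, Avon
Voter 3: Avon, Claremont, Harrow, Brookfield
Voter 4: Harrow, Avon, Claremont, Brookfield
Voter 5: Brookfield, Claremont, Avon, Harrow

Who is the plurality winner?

First-place vote totals:
  Claremont: 2
  Brookfield: 1
  Harrow: 1
  Avon: 1
Claremont has the most first-place votes.

Claremont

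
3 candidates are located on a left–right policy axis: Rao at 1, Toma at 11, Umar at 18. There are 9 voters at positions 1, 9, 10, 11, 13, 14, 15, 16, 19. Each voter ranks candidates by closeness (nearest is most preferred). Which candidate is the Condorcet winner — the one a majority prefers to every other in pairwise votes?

Toma

With single-peaked preferences on a line, the Condorcet winner is the candidate closest to the median voter.
The median voter (position 13) is closest to Toma at 11.
Check: Toma vs Rao — voters closer to Toma: 8 of 9.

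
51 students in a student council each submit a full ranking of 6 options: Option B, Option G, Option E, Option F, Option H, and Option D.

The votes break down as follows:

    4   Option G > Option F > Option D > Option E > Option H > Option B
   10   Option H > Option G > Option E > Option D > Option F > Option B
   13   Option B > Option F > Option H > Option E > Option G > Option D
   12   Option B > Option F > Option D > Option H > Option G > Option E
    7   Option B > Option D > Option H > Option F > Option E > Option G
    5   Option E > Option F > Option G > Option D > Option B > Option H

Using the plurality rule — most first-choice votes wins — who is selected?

Option B

First-place vote totals:
  Option B: 32
  Option G: 4
  Option E: 5
  Option F: 0
  Option H: 10
  Option D: 0
Option B has the most first-place votes.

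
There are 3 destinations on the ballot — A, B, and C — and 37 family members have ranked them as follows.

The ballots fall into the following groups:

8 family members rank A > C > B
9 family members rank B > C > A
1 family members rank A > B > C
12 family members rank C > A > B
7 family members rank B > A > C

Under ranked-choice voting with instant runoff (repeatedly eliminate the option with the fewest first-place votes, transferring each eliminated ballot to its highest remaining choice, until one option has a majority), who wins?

Round 1: B 16, C 12, A 9. A has the fewest and is eliminated.
Round 2: C 20, B 17. C has a majority.

C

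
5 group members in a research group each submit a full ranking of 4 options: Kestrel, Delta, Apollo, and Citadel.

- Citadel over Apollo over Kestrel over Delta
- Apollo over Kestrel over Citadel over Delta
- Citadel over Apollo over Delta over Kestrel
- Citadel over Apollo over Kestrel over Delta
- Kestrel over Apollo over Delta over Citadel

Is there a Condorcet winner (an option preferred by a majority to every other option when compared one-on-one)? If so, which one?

Citadel

Head-to-head results (5 voters total):
Kestrel vs Delta: Kestrel wins 4–1.
Kestrel vs Apollo: Apollo wins 4–1.
Kestrel vs Citadel: Citadel wins 3–2.
Delta vs Apollo: Apollo wins 5–0.
Delta vs Citadel: Citadel wins 4–1.
Apollo vs Citadel: Citadel wins 3–2.
Citadel beats each rival — Kestrel (3–2), Delta (4–1), Apollo (3–2) — so Citadel is the Condorcet winner.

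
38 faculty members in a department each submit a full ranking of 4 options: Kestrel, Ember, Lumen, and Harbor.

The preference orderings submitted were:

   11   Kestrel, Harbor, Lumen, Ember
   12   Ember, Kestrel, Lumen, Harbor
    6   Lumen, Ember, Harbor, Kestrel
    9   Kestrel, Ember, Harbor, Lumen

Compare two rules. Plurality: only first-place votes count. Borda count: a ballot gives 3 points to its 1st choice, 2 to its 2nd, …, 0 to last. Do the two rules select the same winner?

Plurality first-place counts: Kestrel 20, Ember 12, Lumen 6, Harbor 0 → Kestrel.
Borda totals: Kestrel 84, Ember 66, Lumen 41, Harbor 37 → Kestrel.
The two rules agree on Kestrel.

Yes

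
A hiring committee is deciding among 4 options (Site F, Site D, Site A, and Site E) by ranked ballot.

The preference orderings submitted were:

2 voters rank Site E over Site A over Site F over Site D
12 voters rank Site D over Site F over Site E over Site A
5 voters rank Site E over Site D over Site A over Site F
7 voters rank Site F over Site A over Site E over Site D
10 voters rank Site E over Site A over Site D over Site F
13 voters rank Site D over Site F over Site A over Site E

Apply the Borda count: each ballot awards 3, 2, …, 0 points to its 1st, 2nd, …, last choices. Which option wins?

Site D

Borda scores:
  Site F: 2·1 + 12·2 + 5·0 + 7·3 + 10·0 + 13·2 = 73
  Site D: 2·0 + 12·3 + 5·2 + 7·0 + 10·1 + 13·3 = 95
  Site A: 2·2 + 12·0 + 5·1 + 7·2 + 10·2 + 13·1 = 56
  Site E: 2·3 + 12·1 + 5·3 + 7·1 + 10·3 + 13·0 = 70
Site D has the highest total.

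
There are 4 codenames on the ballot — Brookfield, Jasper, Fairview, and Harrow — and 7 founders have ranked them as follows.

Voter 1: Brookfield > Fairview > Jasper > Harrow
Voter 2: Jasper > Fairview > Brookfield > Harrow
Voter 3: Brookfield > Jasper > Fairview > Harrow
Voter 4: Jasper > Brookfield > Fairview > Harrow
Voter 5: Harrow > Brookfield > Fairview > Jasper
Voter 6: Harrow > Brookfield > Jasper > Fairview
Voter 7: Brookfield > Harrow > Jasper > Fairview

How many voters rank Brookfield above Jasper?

Ballots ranking Brookfield above Jasper: 5.
Ballots ranking Jasper above Brookfield: 2.
So 5 of 7 voters prefer Brookfield to Jasper.

5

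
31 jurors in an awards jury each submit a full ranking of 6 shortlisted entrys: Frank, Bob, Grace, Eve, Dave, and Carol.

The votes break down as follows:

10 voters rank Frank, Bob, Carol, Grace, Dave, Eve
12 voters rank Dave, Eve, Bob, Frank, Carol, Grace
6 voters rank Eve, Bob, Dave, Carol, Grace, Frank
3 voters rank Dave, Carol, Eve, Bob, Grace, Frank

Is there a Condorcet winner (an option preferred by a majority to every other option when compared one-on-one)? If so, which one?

None — there is no Condorcet winner

Head-to-head results (31 voters total):
Frank vs Bob: Bob wins 21–10.
Frank vs Grace: Frank wins 22–9.
Frank vs Eve: Eve wins 21–10.
Frank vs Dave: Dave wins 21–10.
Frank vs Carol: Frank wins 22–9.
Bob vs Grace: Bob wins 31–0.
Bob vs Eve: Eve wins 21–10.
Bob vs Dave: Bob wins 16–15.
Bob vs Carol: Bob wins 28–3.
Grace vs Eve: Eve wins 21–10.
Grace vs Dave: Dave wins 21–10.
Grace vs Carol: Carol wins 31–0.
Eve vs Dave: Dave wins 25–6.
Eve vs Carol: Eve wins 18–13.
Dave vs Carol: Dave wins 21–10.
No candidate beats all others: Bob beats Dave beats Eve beats Bob, a majority cycle.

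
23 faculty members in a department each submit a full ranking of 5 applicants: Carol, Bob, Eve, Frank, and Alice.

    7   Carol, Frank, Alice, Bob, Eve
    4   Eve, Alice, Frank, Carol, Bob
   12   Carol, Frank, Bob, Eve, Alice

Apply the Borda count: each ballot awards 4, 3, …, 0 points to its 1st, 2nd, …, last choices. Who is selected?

Borda scores:
  Carol: 7·4 + 4·1 + 12·4 = 80
  Bob: 7·1 + 4·0 + 12·2 = 31
  Eve: 7·0 + 4·4 + 12·1 = 28
  Frank: 7·3 + 4·2 + 12·3 = 65
  Alice: 7·2 + 4·3 + 12·0 = 26
Carol has the highest total.

Carol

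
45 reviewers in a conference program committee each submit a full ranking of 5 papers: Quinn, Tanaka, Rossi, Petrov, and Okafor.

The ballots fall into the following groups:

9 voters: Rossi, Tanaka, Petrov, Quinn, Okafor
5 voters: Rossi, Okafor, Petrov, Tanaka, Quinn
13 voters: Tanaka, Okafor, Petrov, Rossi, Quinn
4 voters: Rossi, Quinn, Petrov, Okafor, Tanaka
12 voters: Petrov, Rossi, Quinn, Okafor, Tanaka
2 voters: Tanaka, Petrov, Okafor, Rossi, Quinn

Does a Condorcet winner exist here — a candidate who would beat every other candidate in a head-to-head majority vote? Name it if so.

There is no Condorcet winner

Head-to-head results (45 voters total):
Quinn vs Tanaka: Tanaka wins 29–16.
Quinn vs Rossi: Rossi wins 45–0.
Quinn vs Petrov: Petrov wins 41–4.
Quinn vs Okafor: Quinn wins 25–20.
Tanaka vs Rossi: Rossi wins 30–15.
Tanaka vs Petrov: Tanaka wins 24–21.
Tanaka vs Okafor: Tanaka wins 24–21.
Rossi vs Petrov: Petrov wins 27–18.
Rossi vs Okafor: Rossi wins 30–15.
Petrov vs Okafor: Petrov wins 27–18.
No candidate beats all others: Tanaka beats Petrov beats Rossi beats Tanaka, a majority cycle.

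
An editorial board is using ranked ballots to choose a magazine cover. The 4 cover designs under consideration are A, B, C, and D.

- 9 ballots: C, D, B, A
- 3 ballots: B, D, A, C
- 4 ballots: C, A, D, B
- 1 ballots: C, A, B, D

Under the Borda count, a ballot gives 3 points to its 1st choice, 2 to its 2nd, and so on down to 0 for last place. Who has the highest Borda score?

Borda scores:
  A: 9·0 + 3·1 + 4·2 + 2 = 13
  B: 9·1 + 3·3 + 4·0 + 1 = 19
  C: 9·3 + 3·0 + 4·3 + 3 = 42
  D: 9·2 + 3·2 + 4·1 + 0 = 28
C has the highest total.

C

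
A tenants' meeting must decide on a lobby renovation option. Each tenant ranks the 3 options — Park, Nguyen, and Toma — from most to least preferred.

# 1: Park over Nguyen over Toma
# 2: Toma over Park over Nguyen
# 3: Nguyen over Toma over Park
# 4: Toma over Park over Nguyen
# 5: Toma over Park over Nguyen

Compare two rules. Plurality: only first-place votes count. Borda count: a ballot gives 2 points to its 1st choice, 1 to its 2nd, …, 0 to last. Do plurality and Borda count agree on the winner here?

Plurality first-place counts: Park 1, Nguyen 1, Toma 3 → Toma.
Borda totals: Park 5, Nguyen 3, Toma 7 → Toma.
The two rules agree on Toma.

Yes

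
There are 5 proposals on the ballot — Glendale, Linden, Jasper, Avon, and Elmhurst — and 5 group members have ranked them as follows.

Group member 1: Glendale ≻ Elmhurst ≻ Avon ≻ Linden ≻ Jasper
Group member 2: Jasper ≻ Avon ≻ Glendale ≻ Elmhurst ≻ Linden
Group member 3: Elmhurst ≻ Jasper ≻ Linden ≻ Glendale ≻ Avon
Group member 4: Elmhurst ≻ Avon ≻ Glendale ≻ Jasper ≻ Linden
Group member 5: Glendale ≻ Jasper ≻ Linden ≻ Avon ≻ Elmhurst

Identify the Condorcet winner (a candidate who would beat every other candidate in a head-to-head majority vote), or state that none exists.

Head-to-head results (5 voters total):
Glendale vs Linden: Glendale wins 4–1.
Glendale vs Jasper: Glendale wins 3–2.
Glendale vs Avon: Glendale wins 3–2.
Glendale vs Elmhurst: Glendale wins 3–2.
Linden vs Jasper: Jasper wins 4–1.
Linden vs Avon: Avon wins 3–2.
Linden vs Elmhurst: Elmhurst wins 4–1.
Jasper vs Avon: Jasper wins 3–2.
Jasper vs Elmhurst: Elmhurst wins 3–2.
Avon vs Elmhurst: Elmhurst wins 3–2.
Glendale beats each rival — Linden (4–1), Jasper (3–2), Avon (3–2), Elmhurst (3–2) — so Glendale is the Condorcet winner.

Glendale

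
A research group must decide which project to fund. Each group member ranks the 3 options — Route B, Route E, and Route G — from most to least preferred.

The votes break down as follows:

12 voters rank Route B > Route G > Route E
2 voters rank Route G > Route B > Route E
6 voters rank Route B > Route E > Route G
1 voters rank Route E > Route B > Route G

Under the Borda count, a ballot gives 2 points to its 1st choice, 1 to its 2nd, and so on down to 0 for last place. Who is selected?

Borda scores:
  Route B: 12·2 + 2·1 + 6·2 + 1 = 39
  Route E: 12·0 + 2·0 + 6·1 + 2 = 8
  Route G: 12·1 + 2·2 + 6·0 + 0 = 16
Route B has the highest total.

Route B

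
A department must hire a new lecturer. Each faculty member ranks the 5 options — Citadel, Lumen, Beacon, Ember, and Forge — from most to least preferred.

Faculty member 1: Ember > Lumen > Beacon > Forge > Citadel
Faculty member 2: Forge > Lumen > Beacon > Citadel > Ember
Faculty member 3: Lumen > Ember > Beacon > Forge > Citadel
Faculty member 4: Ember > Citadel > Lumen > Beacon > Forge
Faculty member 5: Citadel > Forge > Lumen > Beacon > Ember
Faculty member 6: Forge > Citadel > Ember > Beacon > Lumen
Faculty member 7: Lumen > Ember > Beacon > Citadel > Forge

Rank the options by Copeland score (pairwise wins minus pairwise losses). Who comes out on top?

Pairwise results:
  Citadel vs Lumen: Lumen wins 4–3.
  Citadel vs Beacon: Beacon wins 4–3.
  Citadel vs Ember: Ember wins 4–3.
  Citadel vs Forge: Forge wins 4–3.
  Lumen vs Beacon: Lumen wins 6–1.
  Lumen vs Ember: Lumen wins 4–3.
  Lumen vs Forge: Lumen wins 4–3.
  Beacon vs Ember: Ember wins 5–2.
  Beacon vs Forge: Beacon wins 4–3.
  Ember vs Forge: Ember wins 4–3.
Copeland scores (wins − losses):
  Citadel: 0 − 4 = -4
  Lumen: 4 − 0 = 4
  Beacon: 2 − 2 = 0
  Ember: 3 − 1 = 2
  Forge: 1 − 3 = -2
Lumen has the best Copeland score.

Lumen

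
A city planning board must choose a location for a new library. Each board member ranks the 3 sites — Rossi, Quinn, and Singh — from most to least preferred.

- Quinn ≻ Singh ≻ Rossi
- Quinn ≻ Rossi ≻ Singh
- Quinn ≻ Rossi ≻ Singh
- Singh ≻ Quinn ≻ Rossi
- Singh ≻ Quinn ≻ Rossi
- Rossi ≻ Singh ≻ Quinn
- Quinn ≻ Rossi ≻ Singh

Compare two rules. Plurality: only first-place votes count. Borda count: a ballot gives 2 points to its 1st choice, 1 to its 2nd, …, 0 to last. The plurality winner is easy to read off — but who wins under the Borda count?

Quinn

Plurality first-place counts: Rossi 1, Quinn 4, Singh 2 → Quinn.
Borda totals: Rossi 5, Quinn 10, Singh 6 → Quinn.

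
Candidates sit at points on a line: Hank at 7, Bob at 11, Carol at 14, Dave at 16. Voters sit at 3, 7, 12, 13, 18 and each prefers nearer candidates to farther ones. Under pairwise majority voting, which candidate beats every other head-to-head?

With single-peaked preferences on a line, the Condorcet winner is the candidate closest to the median voter.
The median voter (position 12) is closest to Bob at 11.
Check: Bob vs Carol — voters closer to Bob: 3 of 5.

Bob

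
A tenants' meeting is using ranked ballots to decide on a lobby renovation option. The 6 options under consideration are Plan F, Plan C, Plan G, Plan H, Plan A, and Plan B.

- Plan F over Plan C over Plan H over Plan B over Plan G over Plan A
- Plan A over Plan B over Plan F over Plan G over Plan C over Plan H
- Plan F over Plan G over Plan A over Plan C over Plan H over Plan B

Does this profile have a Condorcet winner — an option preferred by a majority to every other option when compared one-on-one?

Yes

Head-to-head results (3 voters total):
Plan F vs Plan C: Plan F wins 3–0.
Plan F vs Plan G: Plan F wins 3–0.
Plan F vs Plan H: Plan F wins 3–0.
Plan F vs Plan A: Plan F wins 2–1.
Plan F vs Plan B: Plan F wins 2–1.
Plan C vs Plan G: Plan G wins 2–1.
Plan C vs Plan H: Plan C wins 3–0.
Plan C vs Plan A: Plan A wins 2–1.
Plan C vs Plan B: Plan C wins 2–1.
Plan G vs Plan H: Plan G wins 2–1.
Plan G vs Plan A: Plan G wins 2–1.
Plan G vs Plan B: Plan B wins 2–1.
Plan H vs Plan A: Plan A wins 2–1.
Plan H vs Plan B: Plan H wins 2–1.
Plan A vs Plan B: Plan A wins 2–1.
Plan F beats each rival — Plan C (3–0), Plan G (3–0), Plan H (3–0), Plan A (2–1), Plan B (2–1) — so Plan F is the Condorcet winner.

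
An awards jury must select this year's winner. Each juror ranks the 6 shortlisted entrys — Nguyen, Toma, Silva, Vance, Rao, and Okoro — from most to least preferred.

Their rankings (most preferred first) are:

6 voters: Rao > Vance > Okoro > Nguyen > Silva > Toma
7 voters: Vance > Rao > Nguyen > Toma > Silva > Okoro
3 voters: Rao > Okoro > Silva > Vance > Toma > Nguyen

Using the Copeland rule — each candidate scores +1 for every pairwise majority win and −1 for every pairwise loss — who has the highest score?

Rao

Pairwise results:
  Nguyen vs Toma: Nguyen wins 13–3.
  Nguyen vs Silva: Nguyen wins 13–3.
  Nguyen vs Vance: Vance wins 16–0.
  Nguyen vs Rao: Rao wins 16–0.
  Nguyen vs Okoro: Okoro wins 9–7.
  Toma vs Silva: Silva wins 9–7.
  Toma vs Vance: Vance wins 16–0.
  Toma vs Rao: Rao wins 16–0.
  Toma vs Okoro: Okoro wins 9–7.
  Silva vs Vance: Vance wins 13–3.
  Silva vs Rao: Rao wins 16–0.
  Silva vs Okoro: Okoro wins 9–7.
  Vance vs Rao: Rao wins 9–7.
  Vance vs Okoro: Vance wins 13–3.
  Rao vs Okoro: Rao wins 16–0.
Copeland scores (wins − losses):
  Nguyen: 2 − 3 = -1
  Toma: 0 − 5 = -5
  Silva: 1 − 4 = -3
  Vance: 4 − 1 = 3
  Rao: 5 − 0 = 5
  Okoro: 3 − 2 = 1
Rao has the best Copeland score.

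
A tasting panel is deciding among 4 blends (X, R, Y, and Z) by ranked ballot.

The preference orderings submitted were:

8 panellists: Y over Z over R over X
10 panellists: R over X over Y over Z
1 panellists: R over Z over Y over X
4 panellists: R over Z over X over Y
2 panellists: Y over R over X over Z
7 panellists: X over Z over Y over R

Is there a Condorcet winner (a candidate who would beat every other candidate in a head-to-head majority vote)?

Head-to-head results (32 voters total):
X vs R: R wins 25–7.
X vs Y: X wins 21–11.
X vs Z: X wins 19–13.
R vs Y: Y wins 17–15.
R vs Z: R wins 17–15.
Y vs Z: Y wins 20–12.
No candidate beats all others: X beats Y beats R beats X, a majority cycle.

No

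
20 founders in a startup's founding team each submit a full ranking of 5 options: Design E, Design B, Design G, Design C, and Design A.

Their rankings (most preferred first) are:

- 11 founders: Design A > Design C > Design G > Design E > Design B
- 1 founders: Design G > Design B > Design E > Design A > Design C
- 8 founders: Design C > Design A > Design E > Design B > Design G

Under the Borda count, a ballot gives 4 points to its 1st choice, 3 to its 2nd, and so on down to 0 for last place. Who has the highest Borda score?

Design A

Borda scores:
  Design E: 11·1 + 2 + 8·2 = 29
  Design B: 11·0 + 3 + 8·1 = 11
  Design G: 11·2 + 4 + 8·0 = 26
  Design C: 11·3 + 0 + 8·4 = 65
  Design A: 11·4 + 1 + 8·3 = 69
Design A has the highest total.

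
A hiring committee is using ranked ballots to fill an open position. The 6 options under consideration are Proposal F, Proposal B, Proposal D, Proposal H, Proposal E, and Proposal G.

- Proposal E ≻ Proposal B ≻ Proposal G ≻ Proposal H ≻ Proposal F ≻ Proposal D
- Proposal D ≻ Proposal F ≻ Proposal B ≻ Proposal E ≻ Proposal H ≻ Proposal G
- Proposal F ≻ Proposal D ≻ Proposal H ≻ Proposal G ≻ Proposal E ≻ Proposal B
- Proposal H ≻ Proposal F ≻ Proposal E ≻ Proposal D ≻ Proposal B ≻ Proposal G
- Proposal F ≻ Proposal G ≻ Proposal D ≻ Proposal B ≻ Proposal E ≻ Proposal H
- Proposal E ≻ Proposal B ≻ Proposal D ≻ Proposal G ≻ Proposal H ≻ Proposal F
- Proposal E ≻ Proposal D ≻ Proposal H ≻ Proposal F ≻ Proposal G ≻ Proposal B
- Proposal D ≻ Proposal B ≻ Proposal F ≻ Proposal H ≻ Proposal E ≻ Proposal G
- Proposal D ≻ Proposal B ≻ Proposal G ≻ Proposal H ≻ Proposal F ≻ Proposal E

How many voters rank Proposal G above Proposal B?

3

Ballots ranking Proposal G above Proposal B: 3.
Ballots ranking Proposal B above Proposal G: 6.
So 3 of 9 voters prefer Proposal G to Proposal B.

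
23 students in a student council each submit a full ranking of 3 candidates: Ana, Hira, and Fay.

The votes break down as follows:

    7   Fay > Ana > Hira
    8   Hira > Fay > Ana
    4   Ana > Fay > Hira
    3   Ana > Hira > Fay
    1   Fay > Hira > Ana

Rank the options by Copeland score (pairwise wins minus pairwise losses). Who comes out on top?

Pairwise results:
  Ana vs Hira: Ana wins 14–9.
  Ana vs Fay: Fay wins 16–7.
  Hira vs Fay: Fay wins 12–11.
Copeland scores (wins − losses):
  Ana: 1 − 1 = 0
  Hira: 0 − 2 = -2
  Fay: 2 − 0 = 2
Fay has the best Copeland score.

Fay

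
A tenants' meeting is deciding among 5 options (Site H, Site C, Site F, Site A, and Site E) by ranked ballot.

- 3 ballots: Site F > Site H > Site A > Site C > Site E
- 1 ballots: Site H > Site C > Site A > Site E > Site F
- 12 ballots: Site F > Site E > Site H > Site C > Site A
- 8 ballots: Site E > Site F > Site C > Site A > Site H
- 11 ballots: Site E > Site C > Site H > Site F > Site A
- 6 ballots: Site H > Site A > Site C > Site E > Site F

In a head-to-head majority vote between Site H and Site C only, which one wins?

Site H

Ballots ranking Site H above Site C: 3+1+12+6 = 22.
Ballots ranking Site C above Site H: 8+11 = 19.
Site H wins the head-to-head, 22–19.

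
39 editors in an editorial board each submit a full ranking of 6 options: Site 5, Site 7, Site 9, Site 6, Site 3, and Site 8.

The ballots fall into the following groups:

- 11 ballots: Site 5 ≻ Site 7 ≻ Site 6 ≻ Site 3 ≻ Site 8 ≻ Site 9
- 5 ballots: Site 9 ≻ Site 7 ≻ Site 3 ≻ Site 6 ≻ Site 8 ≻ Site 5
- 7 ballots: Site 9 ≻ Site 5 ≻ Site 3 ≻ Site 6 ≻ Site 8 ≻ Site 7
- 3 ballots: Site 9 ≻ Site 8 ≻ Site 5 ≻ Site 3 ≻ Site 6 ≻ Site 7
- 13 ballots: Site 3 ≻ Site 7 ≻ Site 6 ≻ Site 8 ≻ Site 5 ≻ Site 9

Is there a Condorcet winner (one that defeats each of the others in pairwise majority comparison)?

No

Head-to-head results (39 voters total):
Site 5 vs Site 7: Site 5 wins 21–18.
Site 5 vs Site 9: Site 5 wins 24–15.
Site 5 vs Site 6: Site 5 wins 21–18.
Site 5 vs Site 3: Site 5 wins 21–18.
Site 5 vs Site 8: Site 8 wins 21–18.
Site 7 vs Site 9: Site 7 wins 24–15.
Site 7 vs Site 6: Site 7 wins 29–10.
Site 7 vs Site 3: Site 3 wins 23–16.
Site 7 vs Site 8: Site 7 wins 29–10.
Site 9 vs Site 6: Site 6 wins 24–15.
Site 9 vs Site 3: Site 3 wins 24–15.
Site 9 vs Site 8: Site 8 wins 24–15.
Site 6 vs Site 3: Site 3 wins 28–11.
Site 6 vs Site 8: Site 6 wins 36–3.
Site 3 vs Site 8: Site 3 wins 36–3.
No candidate beats all others: Site 5 beats Site 7 beats Site 8 beats Site 5, a majority cycle.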